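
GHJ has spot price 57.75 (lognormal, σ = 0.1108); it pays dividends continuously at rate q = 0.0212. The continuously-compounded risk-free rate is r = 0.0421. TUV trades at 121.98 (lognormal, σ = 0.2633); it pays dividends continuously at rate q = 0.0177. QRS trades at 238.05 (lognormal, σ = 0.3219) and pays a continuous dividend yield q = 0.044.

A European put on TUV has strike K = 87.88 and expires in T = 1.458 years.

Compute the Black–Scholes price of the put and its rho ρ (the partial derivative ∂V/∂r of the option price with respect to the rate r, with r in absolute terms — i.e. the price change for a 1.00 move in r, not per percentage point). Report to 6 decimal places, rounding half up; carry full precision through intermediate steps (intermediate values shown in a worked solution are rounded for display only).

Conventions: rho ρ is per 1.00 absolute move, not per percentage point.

price = 1.967406
ρ = -19.580975

σ√T = 0.2633·√1.458 = 0.317929
d₁ = (ln(S/K) + (r−q+σ²/2)T) / (σ√T) = (ln(121.98/87.88) + (0.0421−0.0177+0.2633²/2)·1.458) / 0.317929 = (0.327885 + 0.086115) / 0.317929 = 1.302177
d₂ = d₁ − σ√T = 1.302177 − 0.317929 = 0.984248
e^{−rT} = 0.940464
e^{−qT} = 0.974524
N(−d₁) = 0.096428,  N(−d₂) = 0.162497
Put price V = K·e^{−rT}·N(−d₂) − S·e^{−qT}·N(−d₁) = 13.430024 − 11.462618 = 1.967406
ρ = −K·T·e^{−rT}·N(−d₂) = -19.580975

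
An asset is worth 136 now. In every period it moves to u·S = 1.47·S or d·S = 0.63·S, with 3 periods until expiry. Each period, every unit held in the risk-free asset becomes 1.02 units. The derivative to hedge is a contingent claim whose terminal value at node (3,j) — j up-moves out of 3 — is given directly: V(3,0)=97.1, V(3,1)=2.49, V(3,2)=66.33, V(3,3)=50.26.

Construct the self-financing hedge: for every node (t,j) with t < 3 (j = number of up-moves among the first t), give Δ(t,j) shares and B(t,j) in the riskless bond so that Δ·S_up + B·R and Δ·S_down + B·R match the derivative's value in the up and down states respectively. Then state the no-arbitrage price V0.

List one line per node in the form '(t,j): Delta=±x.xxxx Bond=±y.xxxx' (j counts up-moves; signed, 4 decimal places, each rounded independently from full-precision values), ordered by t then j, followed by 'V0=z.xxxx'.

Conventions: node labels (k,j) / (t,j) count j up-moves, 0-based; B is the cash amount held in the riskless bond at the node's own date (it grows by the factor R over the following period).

Under the risk-neutral measure, an up-move has probability p* = (R−d)/(u−d) = 0.4643 and values discount at R = 1.02.
Terminal payoffs: V(3,0)=97.1000, V(3,1)=2.4900, V(3,2)=66.3300, V(3,3)=50.2600
Node (2,0) S=53.9784: V=(p*·2.4900+(1−p*)·97.1000)/1.02=52.1313; Δ=(2.4900−97.1000)/(79.3482−34.0064)=-2.0866; B=V−Δ·S=164.7623
Node (2,1) S=125.9496: V=(p*·66.3300+(1−p*)·2.4900)/1.02=31.5000; Δ=(66.3300−2.4900)/(185.1459−79.3482)=0.6034; B=V−Δ·S=-44.5000
Node (2,2) S=293.8824: V=(p*·50.2600+(1−p*)·66.3300)/1.02=57.7146; Δ=(50.2600−66.3300)/(432.0071−185.1459)=-0.0651; B=V−Δ·S=76.8456
Node (1,0) S=85.6800: V=(p*·31.5000+(1−p*)·52.1313)/1.02=41.7181; Δ=(31.5000−52.1313)/(125.9496−53.9784)=-0.2867; B=V−Δ·S=66.2792
Node (1,1) S=199.9200: V=(p*·57.7146+(1−p*)·31.5000)/1.02=42.8148; Δ=(57.7146−31.5000)/(293.8824−125.9496)=0.1561; B=V−Δ·S=11.6069
Node (0,0) S=136.0000: V=(p*·42.8148+(1−p*)·41.7181)/1.02=41.3993; Δ=(42.8148−41.7181)/(199.9200−85.6800)=0.0096; B=V−Δ·S=40.0937
As a check, the time-0 holding Δ(0,0)·S0 + B(0,0) comes to 41.3993 — exactly V0.

(0,0): Delta=0.0096 Bond=40.0937
(1,0): Delta=-0.2867 Bond=66.2792
(1,1): Delta=0.1561 Bond=11.6069
(2,0): Delta=-2.0866 Bond=164.7623
(2,1): Delta=0.6034 Bond=-44.5000
(2,2): Delta=-0.0651 Bond=76.8456
V0=41.3993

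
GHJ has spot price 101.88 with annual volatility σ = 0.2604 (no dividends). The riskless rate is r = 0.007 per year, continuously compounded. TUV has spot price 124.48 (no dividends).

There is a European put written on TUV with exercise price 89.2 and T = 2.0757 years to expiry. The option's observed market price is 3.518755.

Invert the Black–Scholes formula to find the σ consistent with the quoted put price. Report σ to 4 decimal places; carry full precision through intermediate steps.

sigma = 0.2554

At σ = 0.2554 the Black–Scholes value reproduces the quote:
σ√T = 0.2554·√2.0757 = 0.367962
d₁ = (ln(S/K) + (r+σ²/2)T) / (σ√T) = (ln(124.48/89.2) + (0.007+0.2554²/2)·2.0757) / 0.367962 = (0.333264 + 0.082228) / 0.367962 = 1.129170
d₂ = d₁ − σ√T = 1.129170 − 0.367962 = 0.761208
e^{−rT} = 0.985575
N(−d₁) = 0.129413,  N(−d₂) = 0.223266
V = K·e^{−rT}·N(−d₂) − S·N(−d₁) = 19.628083 − 16.109328 = 3.518755 (the quoted price), and the Black–Scholes price is strictly increasing in σ, so σ is unique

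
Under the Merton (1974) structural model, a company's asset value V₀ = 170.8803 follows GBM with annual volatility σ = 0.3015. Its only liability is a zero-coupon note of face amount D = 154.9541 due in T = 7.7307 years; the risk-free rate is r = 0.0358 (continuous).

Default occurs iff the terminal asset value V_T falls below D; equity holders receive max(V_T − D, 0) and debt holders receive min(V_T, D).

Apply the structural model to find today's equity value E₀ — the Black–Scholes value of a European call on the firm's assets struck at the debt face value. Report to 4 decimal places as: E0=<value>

Work the structural quantities from V₀ = 170.8803 against face 154.9541:
d₁ = [ln(V₀/D) + (r + σ²/2)T] / (σ√T)
   = [ln(170.8803/154.9541) + (0.0358 + 0.5·0.3015²)·7.7307] / (0.3015·√7.7307)
   = [0.097834 + 0.628128] / 0.838295 = 0.865999
d₂ = d₁ − σ√T = 0.865999 − 0.838295 = 0.027704
N(d₁) = 0.806755,  N(d₂) = 0.511051,  e^(−rT) = 0.758237
E₀ = V₀·N(d₁) − D·e^(−rT)·N(d₂)
   = 170.8803·0.806755 − 154.9541·0.758237·0.511051 = 77.814094

E0=77.8141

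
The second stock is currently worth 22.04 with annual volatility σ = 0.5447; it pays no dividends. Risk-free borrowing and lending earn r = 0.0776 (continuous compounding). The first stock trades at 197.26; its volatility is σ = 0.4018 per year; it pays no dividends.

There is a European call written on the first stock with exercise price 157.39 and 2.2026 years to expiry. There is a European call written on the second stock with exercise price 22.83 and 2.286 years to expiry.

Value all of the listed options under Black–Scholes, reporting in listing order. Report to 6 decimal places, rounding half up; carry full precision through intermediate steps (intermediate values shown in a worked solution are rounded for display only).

price(the first stock call K=157.39) = 78.853694
price(the second stock call K=22.83) = 8.127789

[the first stock call K=157.39]
σ√T = 0.4018·√2.2026 = 0.596318
d₁ = (ln(S/K) + (r+σ²/2)T) / (σ√T) = (ln(197.26/157.39) + (0.0776+0.4018²/2)·2.2026) / 0.596318 = (0.225796 + 0.348719) / 0.596318 = 0.963438
d₂ = d₁ − σ√T = 0.963438 − 0.596318 = 0.367120
e^{−rT} = 0.842888
N(d₁) = 0.832336,  N(d₂) = 0.643235
price = S·N(d₁) − K·e^{−rT}·N(d₂) = 164.186611 − 85.332916 = 78.853694
[the second stock call K=22.83]
σ√T = 0.5447·√2.286 = 0.823560
d₁ = (ln(S/K) + (r+σ²/2)T) / (σ√T) = (ln(22.04/22.83) + (0.0776+0.5447²/2)·2.286) / 0.823560 = (-0.035216 + 0.516520) / 0.823560 = 0.584417
d₂ = d₁ − σ√T = 0.584417 − 0.823560 = -0.239143
e^{−rT} = 0.837450
N(d₁) = 0.720530,  N(d₂) = 0.405497
price = S·N(d₁) − K·e^{−rT}·N(d₂) = 15.880486 − 7.752697 = 8.127789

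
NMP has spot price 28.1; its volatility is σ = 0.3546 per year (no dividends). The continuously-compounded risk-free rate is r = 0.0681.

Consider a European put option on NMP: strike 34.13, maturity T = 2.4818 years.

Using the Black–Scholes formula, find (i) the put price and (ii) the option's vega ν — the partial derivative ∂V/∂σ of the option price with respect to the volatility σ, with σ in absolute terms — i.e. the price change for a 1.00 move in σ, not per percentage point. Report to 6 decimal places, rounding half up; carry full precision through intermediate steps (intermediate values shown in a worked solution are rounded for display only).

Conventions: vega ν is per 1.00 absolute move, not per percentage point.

price = 6.629083
ν = 17.184021

σ√T = 0.3546·√2.4818 = 0.558627
d₁ = (ln(S/K) + (r+σ²/2)T) / (σ√T) = (ln(28.1/34.13) + (0.0681+0.3546²/2)·2.4818) / 0.558627 = (-0.194407 + 0.325043) / 0.558627 = 0.233851
d₂ = d₁ − σ√T = 0.233851 − 0.558627 = -0.324776
e^{−rT} = 0.844500
N(−d₁) = 0.407550,  N(−d₂) = 0.627325
Put price V = K·e^{−rT}·N(−d₂) − S·N(−d₁) = 18.081246 − 11.452163 = 6.629083
φ(d₁) = (1/√(2π))·e^{−d₁²/2} = 0.388182
ν = S·φ(d₁)·√T = 17.184021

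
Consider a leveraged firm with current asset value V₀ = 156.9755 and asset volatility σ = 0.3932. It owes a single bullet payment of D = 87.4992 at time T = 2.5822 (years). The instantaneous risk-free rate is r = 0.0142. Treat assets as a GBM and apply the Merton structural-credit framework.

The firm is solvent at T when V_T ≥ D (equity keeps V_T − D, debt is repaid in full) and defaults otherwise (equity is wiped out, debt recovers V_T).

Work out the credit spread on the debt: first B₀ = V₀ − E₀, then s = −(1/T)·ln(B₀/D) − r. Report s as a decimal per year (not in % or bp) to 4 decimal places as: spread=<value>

Apply the equity-as-call identities (strike 87.4992, horizon 2.5822 years):
d₁ = [ln(V₀/D) + (r + σ²/2)T] / (σ√T)
   = [ln(156.9755/87.4992) + (0.0142 + 0.5·0.3932²)·2.5822] / (0.3932·√2.5822)
   = [0.584460 + 0.236279] / 0.631842 = 1.298963
d₂ = d₁ − σ√T = 1.298963 − 0.631842 = 0.667121
N(d₁) = 0.903022,  N(d₂) = 0.747653,  e^(−rT) = 0.963997
E₀ = V₀·N(d₁) − D·e^(−rT)·N(d₂)
   = 156.9755·0.903022 − 87.4992·0.963997·0.747653 = 78.688566
B₀ = V₀ − E₀ = 156.9755 − 78.688566 = 78.286934
spread = −(1/T)·ln(B₀/D) − r = −(1/2.5822)·ln(78.286934/87.4992) − 0.0142 = 0.02888300

spread=0.0289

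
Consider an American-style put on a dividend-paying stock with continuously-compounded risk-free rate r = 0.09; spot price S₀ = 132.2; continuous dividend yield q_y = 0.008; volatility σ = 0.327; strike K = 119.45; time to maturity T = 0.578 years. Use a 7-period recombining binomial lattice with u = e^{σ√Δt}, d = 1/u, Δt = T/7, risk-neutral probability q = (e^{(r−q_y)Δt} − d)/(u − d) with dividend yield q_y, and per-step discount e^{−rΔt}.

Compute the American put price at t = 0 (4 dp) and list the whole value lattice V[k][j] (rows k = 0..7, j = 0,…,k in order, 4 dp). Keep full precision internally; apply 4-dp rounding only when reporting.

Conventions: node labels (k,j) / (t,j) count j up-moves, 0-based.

price = 5.1727
tree:
5.1727
8.3956 2.1838
13.2063 3.9439 0.5422
19.9639 6.9737 1.1208 0.0000
28.6682 11.9787 2.3167 0.0000 0.0000
36.8099 19.7243 4.7890 0.0000 0.0000 0.0000
44.2215 28.6682 9.8993 0.0000 0.0000 0.0000 0.0000
50.9683 36.8099 19.7243 0.0000 0.0000 0.0000 0.0000 0.0000

params: Δt=0.08257 u=1.09852 d=0.91032 q=0.51262 e^(-rΔt)=0.99260
t_7 payoffs: 50.9683 36.8099 19.7243 0.0000 0.0000 0.0000 0.0000 0.0000
k=6: node(6,0) S=75.2285 payoff=44.2215 vs cont=43.3868 → 44.2215 [stop]  node(6,1) S=90.7818 payoff=28.6682 vs cont=27.8437 → 28.6682 [stop]  node(6,2) S=109.5507 payoff=9.8993 vs cont=9.5420 → 9.8993 [stop]  node(6,3) S=132.2000 payoff=0.0000 vs cont=0.0000 → 0.0000 [wait]  node(6,4) S=159.5320 payoff=0.0000 vs cont=0.0000 → 0.0000 [wait]  node(6,5) S=192.5148 payoff=0.0000 vs cont=0.0000 → 0.0000 [wait]  node(6,6) S=232.3167 payoff=0.0000 vs cont=0.0000 → 0.0000 [wait]
k=5: node(5,0) S=82.6401 payoff=36.8099 vs cont=35.9801 → 36.8099 [stop]  node(5,1) S=99.7257 payoff=19.7243 vs cont=18.9058 → 19.7243 [stop]  node(5,2) S=120.3437 payoff=0.0000 vs cont=4.7890 → 4.7890 [wait]  node(5,3) S=145.2244 payoff=0.0000 vs cont=0.0000 → 0.0000 [wait]  node(5,4) S=175.2492 payoff=0.0000 vs cont=0.0000 → 0.0000 [wait]  node(5,5) S=211.4814 payoff=0.0000 vs cont=0.0000 → 0.0000 [wait]
k=4: node(4,0) S=90.7818 payoff=28.6682 vs cont=27.8437 → 28.6682 [stop]  node(4,1) S=109.5507 payoff=9.8993 vs cont=11.9787 → 11.9787 [wait]  node(4,2) S=132.2000 payoff=0.0000 vs cont=2.3167 → 2.3167 [wait]  node(4,3) S=159.5320 payoff=0.0000 vs cont=0.0000 → 0.0000 [wait]  node(4,4) S=192.5148 payoff=0.0000 vs cont=0.0000 → 0.0000 [wait]
k=3: node(3,0) S=99.7257 payoff=19.7243 vs cont=19.9639 → 19.9639 [wait]  node(3,1) S=120.3437 payoff=0.0000 vs cont=6.9737 → 6.9737 [wait]  node(3,2) S=145.2244 payoff=0.0000 vs cont=1.1208 → 1.1208 [wait]  node(3,3) S=175.2492 payoff=0.0000 vs cont=0.0000 → 0.0000 [wait]
k=2: node(2,0) S=109.5507 payoff=9.8993 vs cont=13.2063 → 13.2063 [wait]  node(2,1) S=132.2000 payoff=0.0000 vs cont=3.9439 → 3.9439 [wait]  node(2,2) S=159.5320 payoff=0.0000 vs cont=0.5422 → 0.5422 [wait]
k=1: node(1,0) S=120.3437 payoff=0.0000 vs cont=8.3956 → 8.3956 [wait]  node(1,1) S=145.2244 payoff=0.0000 vs cont=2.1838 → 2.1838 [wait]
k=0: node(0,0) S=132.2000 payoff=0.0000 vs cont=5.1727 → 5.1727 [wait]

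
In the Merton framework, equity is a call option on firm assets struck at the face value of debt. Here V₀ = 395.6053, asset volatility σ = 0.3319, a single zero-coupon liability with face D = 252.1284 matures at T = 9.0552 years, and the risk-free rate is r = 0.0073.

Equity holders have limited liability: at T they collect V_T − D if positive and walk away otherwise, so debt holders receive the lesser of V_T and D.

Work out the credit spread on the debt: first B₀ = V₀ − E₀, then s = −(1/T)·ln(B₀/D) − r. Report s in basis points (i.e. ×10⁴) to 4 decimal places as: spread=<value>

spread=293.8164

Equity is a call on the firm's assets struck at D = 252.1284:
d₁ = [ln(V₀/D) + (r + σ²/2)T] / (σ√T)
   = [ln(395.6053/252.1284) + (0.0073 + 0.5·0.3319²)·9.0552] / (0.3319·√9.0552)
   = [0.450479 + 0.564853] / 0.998749 = 1.016603
d₂ = d₁ − σ√T = 1.016603 − 0.998749 = 0.017854
N(d₁) = 0.845329,  N(d₂) = 0.507122,  e^(−rT) = 0.936034
E₀ = V₀·N(d₁) − D·e^(−rT)·N(d₂)
   = 395.6053·0.845329 − 252.1284·0.936034·0.507122 = 214.735234
B₀ = V₀ − E₀ = 395.6053 − 214.735234 = 180.870066
spread = −(1/T)·ln(B₀/D) − r = −(1/9.0552)·ln(180.870066/252.1284) − 0.0073 = 0.02938164
in basis points: 0.02938164 × 10⁴ = 293.8164 bp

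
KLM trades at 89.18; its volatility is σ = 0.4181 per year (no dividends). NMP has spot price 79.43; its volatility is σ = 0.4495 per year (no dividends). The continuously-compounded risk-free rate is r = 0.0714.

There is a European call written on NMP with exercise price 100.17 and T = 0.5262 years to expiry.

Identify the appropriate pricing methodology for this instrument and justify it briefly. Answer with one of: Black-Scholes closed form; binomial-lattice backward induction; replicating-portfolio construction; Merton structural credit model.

framework: Black-Scholes closed form

Key observation: the instrument is a plain European call (strike 100.17) on a lognormal asset; the exact continuous-time formula applies directly.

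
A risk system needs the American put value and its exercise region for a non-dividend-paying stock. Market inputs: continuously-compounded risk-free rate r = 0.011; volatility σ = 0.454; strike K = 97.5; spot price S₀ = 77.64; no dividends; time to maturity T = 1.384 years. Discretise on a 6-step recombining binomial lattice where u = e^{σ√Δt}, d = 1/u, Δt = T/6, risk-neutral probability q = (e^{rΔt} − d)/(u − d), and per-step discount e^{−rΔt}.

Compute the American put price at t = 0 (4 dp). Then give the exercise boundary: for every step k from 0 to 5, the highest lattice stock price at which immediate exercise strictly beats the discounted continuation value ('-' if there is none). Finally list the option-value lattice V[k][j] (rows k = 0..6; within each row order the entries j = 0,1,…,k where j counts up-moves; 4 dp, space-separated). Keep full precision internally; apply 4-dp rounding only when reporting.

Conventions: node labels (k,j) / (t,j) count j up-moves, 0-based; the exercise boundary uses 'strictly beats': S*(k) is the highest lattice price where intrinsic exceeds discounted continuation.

params: Δt=0.23067 u=1.24364 d=0.80409 q=0.45148 e^(-rΔt)=0.99747
t_6 payoffs: 76.5150 65.0436 47.3012 19.8600 0.0000 0.0000 0.0000
t_5: node(5,0) S=26.0978 payoff=71.4022 vs cont=71.1551 → 71.4022 [stop]  node(5,1) S=40.3643 payoff=57.1357 vs cont=56.8887 → 57.1357 [stop]  node(5,2) S=62.4294 payoff=35.0706 vs cont=34.8235 → 35.0706 [stop]  node(5,3) S=96.5565 payoff=0.9435 vs cont=10.8659 → 10.8659 [wait]  node(5,4) S=149.3393 payoff=0.0000 vs cont=0.0000 → 0.0000 [wait]  node(5,5) S=230.9758 payoff=0.0000 vs cont=0.0000 → 0.0000 [wait]  ⇒ S*(5)=62.4294
t_4: node(4,0) S=32.4564 payoff=65.0436 vs cont=64.7965 → 65.0436 [stop]  node(4,1) S=50.1988 payoff=47.3012 vs cont=47.0541 → 47.3012 [stop]  node(4,2) S=77.6400 payoff=19.8600 vs cont=24.0814 → 24.0814 [wait]  node(4,3) S=120.0820 payoff=0.0000 vs cont=5.9450 → 5.9450 [wait]  node(4,4) S=185.7250 payoff=0.0000 vs cont=0.0000 → 0.0000 [wait]  ⇒ S*(4)=50.1988
t_3: node(3,0) S=40.3643 payoff=57.1357 vs cont=56.8887 → 57.1357 [stop]  node(3,1) S=62.4294 payoff=35.0706 vs cont=36.7246 → 36.7246 [wait]  node(3,2) S=96.5565 payoff=0.9435 vs cont=15.8529 → 15.8529 [wait]  node(3,3) S=149.3393 payoff=0.0000 vs cont=3.2527 → 3.2527 [wait]  ⇒ S*(3)=40.3643
t_2: node(2,0) S=50.1988 payoff=47.3012 vs cont=47.7990 → 47.7990 [wait]  node(2,1) S=77.6400 payoff=19.8600 vs cont=27.2322 → 27.2322 [wait]  node(2,2) S=120.0820 payoff=0.0000 vs cont=10.1383 → 10.1383 [wait]  ⇒ S*(2)=-
t_1: node(1,0) S=62.4294 payoff=35.0706 vs cont=38.4158 → 38.4158 [wait]  node(1,1) S=96.5565 payoff=0.9435 vs cont=19.4651 → 19.4651 [wait]  ⇒ S*(1)=-
t_0: node(0,0) S=77.6400 payoff=19.8600 vs cont=29.7842 → 29.7842 [wait]  ⇒ S*(0)=-

price = 29.7842
boundary = - - - 40.3643 50.1988 62.4294
tree:
29.7842
38.4158 19.4651
47.7990 27.2322 10.1383
57.1357 36.7246 15.8529 3.2527
65.0436 47.3012 24.0814 5.9450 0.0000
71.4022 57.1357 35.0706 10.8659 0.0000 0.0000
76.5150 65.0436 47.3012 19.8600 0.0000 0.0000 0.0000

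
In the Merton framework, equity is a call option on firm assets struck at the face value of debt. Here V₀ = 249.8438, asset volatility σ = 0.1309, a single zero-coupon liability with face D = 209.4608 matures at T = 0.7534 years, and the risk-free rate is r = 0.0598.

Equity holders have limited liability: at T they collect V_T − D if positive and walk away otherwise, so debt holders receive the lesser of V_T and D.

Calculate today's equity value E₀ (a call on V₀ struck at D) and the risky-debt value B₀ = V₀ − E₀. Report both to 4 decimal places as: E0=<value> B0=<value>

E0=49.8578 B0=199.9860

Equity is a call on the firm's assets struck at D = 209.4608:
d₁ = [ln(V₀/D) + (r + σ²/2)T] / (σ√T)
   = [ln(249.8438/209.4608) + (0.0598 + 0.5·0.1309²)·0.7534] / (0.1309·√0.7534)
   = [0.176299 + 0.051508] / 0.113619 = 2.005004
d₂ = d₁ − σ√T = 2.005004 − 0.113619 = 1.891384
N(d₁) = 0.977519,  N(d₂) = 0.970713,  e^(−rT) = 0.955947
E₀ = V₀·N(d₁) − D·e^(−rT)·N(d₂)
   = 249.8438·0.977519 − 209.4608·0.955947·0.970713 = 49.857799
B₀ = V₀ − E₀ = 249.8438 − 49.857799 = 199.986001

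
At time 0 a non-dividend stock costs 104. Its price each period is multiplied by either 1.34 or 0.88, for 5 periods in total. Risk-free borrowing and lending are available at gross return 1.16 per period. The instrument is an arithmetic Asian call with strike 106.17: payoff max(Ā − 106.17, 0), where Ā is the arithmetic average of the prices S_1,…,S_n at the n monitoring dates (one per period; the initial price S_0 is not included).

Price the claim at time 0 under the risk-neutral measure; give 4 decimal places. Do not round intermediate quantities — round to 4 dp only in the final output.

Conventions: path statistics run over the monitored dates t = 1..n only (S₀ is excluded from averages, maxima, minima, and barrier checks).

price = 29.2827

Set p* = 0.6087 (from d < R < u); the path-dependent value is the discounted p*-expectation over all price paths.
Enumerate all 2^5 = 32 price paths (U = up ×1.34, D = down ×0.88); each path with k up-moves has probability p*^k·(1−p*)^(5−k).
DDDDD: Ā=72.0366, payoff=0.0000, prob=0.009174
UDDDD: Ā=109.6921, payoff=3.5221, prob=0.014271
DUDDD: Ā=100.1241, payoff=0.0000, prob=0.014271
UUDDD: Ā=152.4617, payoff=46.2917, prob=0.022200
DDUDD: Ā=91.7043, payoff=0.0000, prob=0.014271
UDUDD: Ā=139.6406, payoff=33.4706, prob=0.022200
DUUDD: Ā=130.0726, payoff=23.9026, prob=0.022200
UUUDD: Ā=198.0651, payoff=91.8951, prob=0.034533
DDDUD: Ā=84.2948, payoff=0.0000, prob=0.014271
UDDUD: Ā=128.3580, payoff=22.1880, prob=0.022200
DUDUD: Ā=118.7900, payoff=12.6200, prob=0.022200
UUDUD: Ā=180.8848, payoff=74.7148, prob=0.034533
DDUUD: Ā=110.3702, payoff=4.2002, prob=0.022200
UDUUD: Ā=168.0637, payoff=61.8937, prob=0.034533
DUUUD: Ā=158.4957, payoff=52.3257, prob=0.034533
UUUUD: Ā=241.3458, payoff=135.1758, prob=0.053717
DDDDU: Ā=77.7745, payoff=0.0000, prob=0.014271
UDDDU: Ā=118.4294, payoff=12.2594, prob=0.022200
DUDDU: Ā=108.8614, payoff=2.6914, prob=0.022200
UUDDU: Ā=165.7662, payoff=59.5962, prob=0.034533
DDUDU: Ā=100.4415, payoff=0.0000, prob=0.022200
UDUDU: Ā=152.9451, payoff=46.7751, prob=0.034533
DUUDU: Ā=143.3771, payoff=37.2071, prob=0.034533
UUUDU: Ā=218.3241, payoff=112.1541, prob=0.053717
DDDUU: Ā=93.0321, payoff=0.0000, prob=0.022200
UDDUU: Ā=141.6625, payoff=35.4925, prob=0.034533
DUDUU: Ā=132.0945, payoff=25.9245, prob=0.034533
UUDUU: Ā=201.1438, payoff=94.9738, prob=0.053717
DDUUU: Ā=123.6746, payoff=17.5046, prob=0.034533
UDUUU: Ā=188.3227, payoff=82.1527, prob=0.053717
DUUUU: Ā=178.7547, payoff=72.5847, prob=0.053717
UUUUU: Ā=272.1947, payoff=166.0247, prob=0.083560
Price = Σ prob·payoff / R^5 = 61.503642 / 2.100342 = 29.2827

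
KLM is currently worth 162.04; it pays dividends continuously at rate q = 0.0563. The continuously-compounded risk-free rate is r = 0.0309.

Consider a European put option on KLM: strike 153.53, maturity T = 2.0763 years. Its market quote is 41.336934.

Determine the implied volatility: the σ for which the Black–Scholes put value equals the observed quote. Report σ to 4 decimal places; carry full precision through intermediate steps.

At σ = 0.5115 the Black–Scholes value reproduces the quote:
σ√T = 0.5115·√2.0763 = 0.737039
d₁ = (ln(S/K) + (r−q+σ²/2)T) / (σ√T) = (ln(162.04/153.53) + (0.0309−0.0563+0.5115²/2)·2.0763) / 0.737039 = (0.053947 + 0.218876) / 0.737039 = 0.370160
d₂ = d₁ − σ√T = 0.370160 − 0.737039 = -0.366879
e^{−rT} = 0.937857
e^{−qT} = 0.889678
N(−d₁) = 0.355632,  N(−d₂) = 0.643145
V = K·e^{−rT}·N(−d₂) − S·e^{−qT}·N(−d₁) = 92.605991 − 51.269057 = 41.336934 (equal to the quote); since ∂V/∂σ > 0 for all σ, the implied volatility is unique

sigma = 0.5115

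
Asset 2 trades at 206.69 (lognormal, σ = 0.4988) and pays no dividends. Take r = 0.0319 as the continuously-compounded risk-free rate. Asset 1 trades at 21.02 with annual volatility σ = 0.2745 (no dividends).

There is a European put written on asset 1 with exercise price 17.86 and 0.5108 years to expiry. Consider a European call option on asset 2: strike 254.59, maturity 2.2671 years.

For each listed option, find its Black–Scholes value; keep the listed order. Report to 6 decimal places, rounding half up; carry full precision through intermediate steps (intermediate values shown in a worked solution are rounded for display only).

[asset 1 put K=17.86]
σ√T = 0.2745·√0.5108 = 0.196186
d₁ = (ln(S/K) + (r+σ²/2)T) / (σ√T) = (ln(21.02/17.86) + (0.0319+0.2745²/2)·0.5108) / 0.196186 = (0.162911 + 0.035539) / 0.196186 = 1.011539
d₂ = d₁ − σ√T = 1.011539 − 0.196186 = 0.815353
e^{−rT} = 0.983838
N(−d₁) = 0.155879,  N(−d₂) = 0.207435
price = K·e^{−rT}·N(−d₂) − S·N(−d₁) = 3.644911 − 3.276580 = 0.368330
[asset 2 call K=254.59]
σ√T = 0.4988·√2.2671 = 0.751038
d₁ = (ln(S/K) + (r+σ²/2)T) / (σ√T) = (ln(206.69/254.59) + (0.0319+0.4988²/2)·2.2671) / 0.751038 = (-0.208434 + 0.354349) / 0.751038 = 0.194285
d₂ = d₁ − σ√T = 0.194285 − 0.751038 = -0.556753
e^{−rT} = 0.930233
N(d₁) = 0.577023,  N(d₂) = 0.288848
price = S·N(d₁) − K·e^{−rT}·N(d₂) = 119.264979 − 68.407285 = 50.857694

price(asset 1 put K=17.86) = 0.368330
price(asset 2 call K=254.59) = 50.857694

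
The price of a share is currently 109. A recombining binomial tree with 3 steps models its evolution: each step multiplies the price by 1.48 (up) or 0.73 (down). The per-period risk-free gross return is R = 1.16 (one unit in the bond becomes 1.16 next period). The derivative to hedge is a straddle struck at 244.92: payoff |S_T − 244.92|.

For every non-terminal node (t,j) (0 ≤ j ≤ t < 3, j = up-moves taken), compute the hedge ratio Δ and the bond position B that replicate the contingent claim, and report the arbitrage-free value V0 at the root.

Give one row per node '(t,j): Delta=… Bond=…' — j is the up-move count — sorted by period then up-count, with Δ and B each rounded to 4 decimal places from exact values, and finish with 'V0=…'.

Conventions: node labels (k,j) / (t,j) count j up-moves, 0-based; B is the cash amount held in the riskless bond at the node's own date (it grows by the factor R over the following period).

(0,0): Delta=-0.3519 Bond=112.4567
(1,0): Delta=-1.0000 Bond=182.0155
(1,1): Delta=-0.1141 Bond=92.0753
(2,0): Delta=-1.0000 Bond=211.1379
(2,1): Delta=-1.0000 Bond=211.1379
(2,2): Delta=0.2111 Bond=29.1660
V0=74.0946

Arbitrage-free pricing uses the up-move probability p* = (R−d)/(u−d) = 0.5733, discounting each step at R = 1.16.
Expiry values: V(3,0)=202.5171, V(3,1)=158.9526, V(3,2)=70.6299, V(3,3)=108.4353
Node (2,0) S=58.0861: V=(p*·158.9526+(1−p*)·202.5171)/1.16=153.0518; Δ=(158.9526−202.5171)/(85.9674−42.4029)=-1.0000; B=V−Δ·S=211.1379
Node (2,1) S=117.7636: V=(p*·70.6299+(1−p*)·158.9526)/1.16=93.3743; Δ=(70.6299−158.9526)/(174.2901−85.9674)=-1.0000; B=V−Δ·S=211.1379
Node (2,2) S=238.7536: V=(p*·108.4353+(1−p*)·70.6299)/1.16=79.5733; Δ=(108.4353−70.6299)/(353.3553−174.2901)=0.2111; B=V−Δ·S=29.1660
Node (1,0) S=79.5700: V=(p*·93.3743+(1−p*)·153.0518)/1.16=102.4455; Δ=(93.3743−153.0518)/(117.7636−58.0861)=-1.0000; B=V−Δ·S=182.0155
Node (1,1) S=161.3200: V=(p*·79.5733+(1−p*)·93.3743)/1.16=73.6739; Δ=(79.5733−93.3743)/(238.7536−117.7636)=-0.1141; B=V−Δ·S=92.0753
Node (0,0) S=109.0000: V=(p*·73.6739+(1−p*)·102.4455)/1.16=74.0946; Δ=(73.6739−102.4455)/(161.3200−79.5700)=-0.3519; B=V−Δ·S=112.4567
Verification: the root portfolio costs Δ(0,0)·S0 + B(0,0) = 74.0946, matching V0.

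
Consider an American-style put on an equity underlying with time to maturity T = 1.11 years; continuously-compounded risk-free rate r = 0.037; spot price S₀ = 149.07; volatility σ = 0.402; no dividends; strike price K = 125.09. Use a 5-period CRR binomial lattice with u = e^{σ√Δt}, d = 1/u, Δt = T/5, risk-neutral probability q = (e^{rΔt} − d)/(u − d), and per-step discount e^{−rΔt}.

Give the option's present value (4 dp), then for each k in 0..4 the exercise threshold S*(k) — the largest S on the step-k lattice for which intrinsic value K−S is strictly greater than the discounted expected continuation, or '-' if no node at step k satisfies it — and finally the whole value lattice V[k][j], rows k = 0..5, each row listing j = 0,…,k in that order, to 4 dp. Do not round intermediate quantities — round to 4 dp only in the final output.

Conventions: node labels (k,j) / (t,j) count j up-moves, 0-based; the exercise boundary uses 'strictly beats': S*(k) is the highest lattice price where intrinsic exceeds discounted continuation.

Δt=0.22200  u=1.20854  d=0.82745  q=0.47443  discount=0.99182
step 5 (expiry): payoffs max(K−S,0) = 67.2681 40.6377 1.7424 0.0000 0.0000 0.0000
step 4: (k=4,j=0): S=69.8798, K−S=55.2102, hold=54.1869 ⇒ V=55.2102 exercise | (k=4,j=1): S=102.0636, K−S=23.0264, hold=22.0031 ⇒ V=23.0264 exercise | (k=4,j=2): S=149.0700, K−S=0.0000, hold=0.9083 ⇒ V=0.9083 continue | (k=4,j=3): S=217.7256, K−S=0.0000, hold=0.0000 ⇒ V=0.0000 continue | (k=4,j=4): S=318.0013, K−S=0.0000, hold=0.0000 ⇒ V=0.0000 continue  boundary S*=102.0636
step 3: (k=3,j=0): S=84.4523, K−S=40.6377, hold=39.6145 ⇒ V=40.6377 exercise | (k=3,j=1): S=123.3476, K−S=1.7424, hold=12.4303 ⇒ V=12.4303 continue | (k=3,j=2): S=180.1565, K−S=0.0000, hold=0.4735 ⇒ V=0.4735 continue | (k=3,j=3): S=263.1293, K−S=0.0000, hold=0.0000 ⇒ V=0.0000 continue  boundary S*=84.4523
step 2: (k=2,j=0): S=102.0636, K−S=23.0264, hold=27.0323 ⇒ V=27.0323 continue | (k=2,j=1): S=149.0700, K−S=0.0000, hold=6.7023 ⇒ V=6.7023 continue | (k=2,j=2): S=217.7256, K−S=0.0000, hold=0.2468 ⇒ V=0.2468 continue  boundary S*=-
step 1: (k=1,j=0): S=123.3476, K−S=1.7424, hold=17.2449 ⇒ V=17.2449 continue | (k=1,j=1): S=180.1565, K−S=0.0000, hold=3.6099 ⇒ V=3.6099 continue  boundary S*=-
step 0: (k=0,j=0): S=149.0700, K−S=0.0000, hold=10.6879 ⇒ V=10.6879 continue  boundary S*=-

price = 10.6879
boundary = - - - 84.4523 102.0636
tree:
10.6879
17.2449 3.6099
27.0323 6.7023 0.2468
40.6377 12.4303 0.4735 0.0000
55.2102 23.0264 0.9083 0.0000 0.0000
67.2681 40.6377 1.7424 0.0000 0.0000 0.0000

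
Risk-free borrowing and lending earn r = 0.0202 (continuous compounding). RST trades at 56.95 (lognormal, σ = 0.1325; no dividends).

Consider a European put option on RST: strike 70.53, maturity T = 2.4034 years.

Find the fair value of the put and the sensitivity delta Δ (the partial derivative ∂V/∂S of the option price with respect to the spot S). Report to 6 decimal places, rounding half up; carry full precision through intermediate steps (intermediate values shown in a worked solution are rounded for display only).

price = 11.747466
Δ = -0.758688

σ√T = 0.1325·√2.4034 = 0.205413
d₁ = (ln(S/K) + (r+σ²/2)T) / (σ√T) = (ln(56.95/70.53) + (0.0202+0.1325²/2)·2.4034) / 0.205413 = (-0.213864 + 0.069646) / 0.205413 = -0.702089
d₂ = d₁ − σ√T = -0.702089 − 0.205413 = -0.907502
e^{−rT} = 0.952611
N(−d₁) = 0.758688,  N(−d₂) = 0.817929
Put price V = K·e^{−rT}·N(−d₂) − S·N(−d₁) = 54.954749 − 43.207283 = 11.747466
Δ = −N(−d₁) = -0.758688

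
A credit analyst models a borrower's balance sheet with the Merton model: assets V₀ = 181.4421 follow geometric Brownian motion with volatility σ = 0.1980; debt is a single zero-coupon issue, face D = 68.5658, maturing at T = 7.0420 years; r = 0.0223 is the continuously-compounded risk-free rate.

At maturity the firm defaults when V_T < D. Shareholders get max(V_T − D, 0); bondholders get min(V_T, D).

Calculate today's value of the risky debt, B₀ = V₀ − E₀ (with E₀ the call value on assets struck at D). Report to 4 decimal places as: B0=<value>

With assets at 181.4421 and a single debt payment of 68.5658 at 7.0420 years:
d₁ = [ln(V₀/D) + (r + σ²/2)T] / (σ√T)
   = [ln(181.4421/68.5658) + (0.0223 + 0.5·0.1980²)·7.0420] / (0.1980·√7.0420)
   = [0.973143 + 0.295074] / 0.525428 = 2.413683
d₂ = d₁ − σ√T = 2.413683 − 0.525428 = 1.888255
N(d₁) = 0.992104,  N(d₂) = 0.970504,  e^(−rT) = 0.854673
E₀ = V₀·N(d₁) − D·e^(−rT)·N(d₂)
   = 181.4421·0.992104 − 68.5658·0.854673·0.970504 = 123.136589
B₀ = V₀ − E₀ = 181.4421 − 123.136589 = 58.305511

B0=58.3055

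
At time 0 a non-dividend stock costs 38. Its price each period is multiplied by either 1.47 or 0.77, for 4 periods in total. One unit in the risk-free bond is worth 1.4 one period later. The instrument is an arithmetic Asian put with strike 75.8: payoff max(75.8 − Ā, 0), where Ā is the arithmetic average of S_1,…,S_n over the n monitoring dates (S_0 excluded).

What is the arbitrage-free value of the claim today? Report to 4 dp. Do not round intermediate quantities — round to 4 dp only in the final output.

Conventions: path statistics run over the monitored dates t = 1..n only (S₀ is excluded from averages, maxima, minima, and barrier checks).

price = 1.0418

Set p* = 0.9000 (from d < R < u); the path-dependent value is the discounted p*-expectation over all price paths.
Enumerate all 2^4 = 16 price paths (U = up ×1.47, D = down ×0.77); each path with k up-moves has probability p*^k·(1−p*)^(4−k).
DDDD: Ā=20.6242, payoff=55.1758, prob=0.000100
UDDD: Ā=39.3734, payoff=36.4266, prob=0.000900
DUDD: Ā=32.7234, payoff=43.0766, prob=0.000900
UUDD: Ā=62.4719, payoff=13.3281, prob=0.008100
DDUD: Ā=27.6029, payoff=48.1971, prob=0.000900
UDUD: Ā=52.6964, payoff=23.1036, prob=0.008100
DUUD: Ā=46.0464, payoff=29.7536, prob=0.008100
UUUD: Ā=87.9068, payoff=0.0000, prob=0.072900
DDDU: Ā=23.6601, payoff=52.1399, prob=0.000900
UDDU: Ā=45.1693, payoff=30.6307, prob=0.008100
DUDU: Ā=38.5193, payoff=37.2807, prob=0.008100
UUDU: Ā=73.5368, payoff=2.2632, prob=0.072900
DDUU: Ā=33.3988, payoff=42.4012, prob=0.008100
UDUU: Ā=63.7613, payoff=12.0387, prob=0.072900
DUUU: Ā=57.1113, payoff=18.6887, prob=0.072900
UUUU: Ā=109.0307, payoff=0.0000, prob=0.656100
Price = Σ prob·payoff / R^4 = 4.002022 / 3.841600 = 1.0418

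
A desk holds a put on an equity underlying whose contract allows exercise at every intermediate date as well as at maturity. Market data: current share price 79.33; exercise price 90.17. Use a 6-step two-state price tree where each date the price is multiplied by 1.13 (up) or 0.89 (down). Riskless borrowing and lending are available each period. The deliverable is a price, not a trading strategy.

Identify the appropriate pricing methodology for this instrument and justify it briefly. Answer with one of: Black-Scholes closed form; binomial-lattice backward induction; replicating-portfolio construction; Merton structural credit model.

Key observation: the put (strike 90.17 on spot 79.33) is American-style on a 6-step discrete price model, so the early-exercise decision at every node requires stepwise backward valuation — a closed form cannot price the exercise right.

framework: binomial-lattice backward induction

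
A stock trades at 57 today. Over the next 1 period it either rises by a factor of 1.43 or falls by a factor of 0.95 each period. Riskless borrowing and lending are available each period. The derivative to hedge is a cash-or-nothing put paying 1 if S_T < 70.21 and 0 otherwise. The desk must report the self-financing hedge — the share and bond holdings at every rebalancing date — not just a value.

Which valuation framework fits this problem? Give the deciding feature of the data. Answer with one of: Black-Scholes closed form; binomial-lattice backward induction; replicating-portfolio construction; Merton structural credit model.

framework: replicating-portfolio construction

Key observation: a price alone would not answer the question — the per-node share/bond construction on the spot-57, 1.43/0.95 tree is required, and only the replicating-portfolio method yields it.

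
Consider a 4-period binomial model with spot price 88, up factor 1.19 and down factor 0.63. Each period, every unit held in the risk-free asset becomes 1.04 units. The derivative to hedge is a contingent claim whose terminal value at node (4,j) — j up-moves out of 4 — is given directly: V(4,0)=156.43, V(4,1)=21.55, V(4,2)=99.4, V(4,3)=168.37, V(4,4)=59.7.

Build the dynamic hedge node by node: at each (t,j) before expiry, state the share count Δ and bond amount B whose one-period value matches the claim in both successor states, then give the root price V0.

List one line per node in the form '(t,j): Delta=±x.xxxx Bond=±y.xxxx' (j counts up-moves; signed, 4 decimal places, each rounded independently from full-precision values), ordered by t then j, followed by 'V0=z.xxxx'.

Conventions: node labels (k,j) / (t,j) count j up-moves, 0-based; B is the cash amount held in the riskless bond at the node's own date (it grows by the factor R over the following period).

(0,0): Delta=-0.0589 Bond=101.6933
(1,0): Delta=1.7221 Bond=7.0247
(1,1): Delta=-0.4038 Bond=141.8840
(2,0): Delta=1.0259 Bond=31.6210
(2,1): Delta=1.8569 Bond=-1.5901
(2,2): Delta=-0.8417 Bond=202.1262
(3,0): Delta=-10.9460 Bond=296.3173
(3,1): Delta=3.3447 Bond=-63.4916
(3,2): Delta=1.5688 Bond=20.9700
(3,3): Delta=-1.3086 Bond=279.4459
V0=96.5124

Risk-neutral probability p* = (R−d)/(u−d) = (1.04−0.63)/(1.19−0.63) = 0.7321.
Expiry values: V(4,0)=156.4300, V(4,1)=21.5500, V(4,2)=99.4000, V(4,3)=168.3700, V(4,4)=59.7000
Node (3,0) S=22.0041: V=(p*·21.5500+(1−p*)·156.4300)/1.04=55.4602; Δ=(21.5500−156.4300)/(26.1849−13.8626)=-10.9460; B=V−Δ·S=296.3173
Node (3,1) S=41.5634: V=(p*·99.4000+(1−p*)·21.5500)/1.04=75.5263; Δ=(99.4000−21.5500)/(49.4604−26.1849)=3.3447; B=V−Δ·S=-63.4916
Node (3,2) S=78.5086: V=(p*·168.3700+(1−p*)·99.4000)/1.04=144.1307; Δ=(168.3700−99.4000)/(93.4252−49.4604)=1.5688; B=V−Δ·S=20.9700
Node (3,3) S=148.2940: V=(p*·59.7000+(1−p*)·168.3700)/1.04=85.3923; Δ=(59.7000−168.3700)/(176.4699−93.4252)=-1.3086; B=V−Δ·S=279.4459
Node (2,0) S=34.9272: V=(p*·75.5263+(1−p*)·55.4602)/1.04=67.4533; Δ=(75.5263−55.4602)/(41.5634−22.0041)=1.0259; B=V−Δ·S=31.6210
Node (2,1) S=65.9736: V=(p*·144.1307+(1−p*)·75.5263)/1.04=120.9178; Δ=(144.1307−75.5263)/(78.5086−41.5634)=1.8569; B=V−Δ·S=-1.5901
Node (2,2) S=124.6168: V=(p*·85.3923+(1−p*)·144.1307)/1.04=97.2364; Δ=(85.3923−144.1307)/(148.2940−78.5086)=-0.8417; B=V−Δ·S=202.1262
Node (1,0) S=55.4400: V=(p*·120.9178+(1−p*)·67.4533)/1.04=102.4971; Δ=(120.9178−67.4533)/(65.9736−34.9272)=1.7221; B=V−Δ·S=7.0247
Node (1,1) S=104.7200: V=(p*·97.2364+(1−p*)·120.9178)/1.04=99.5958; Δ=(97.2364−120.9178)/(124.6168−65.9736)=-0.4038; B=V−Δ·S=141.8840
Node (0,0) S=88.0000: V=(p*·99.5958+(1−p*)·102.4971)/1.04=96.5124; Δ=(99.5958−102.4971)/(104.7200−55.4400)=-0.0589; B=V−Δ·S=101.6933
Check: Δ(0,0)·S0 + B(0,0) = 96.5124 = V0.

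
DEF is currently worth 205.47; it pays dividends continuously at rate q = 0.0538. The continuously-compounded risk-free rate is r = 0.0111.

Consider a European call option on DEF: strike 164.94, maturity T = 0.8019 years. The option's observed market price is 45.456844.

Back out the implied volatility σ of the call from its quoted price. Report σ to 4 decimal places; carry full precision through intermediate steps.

sigma = 0.3979

At σ = 0.3979 the Black–Scholes value reproduces the quote:
σ√T = 0.3979·√0.8019 = 0.356315
d₁ = (ln(S/K) + (r−q+σ²/2)T) / (σ√T) = (ln(205.47/164.94) + (0.0111−0.0538+0.3979²/2)·0.8019) / 0.356315 = (0.219718 + 0.029239) / 0.356315 = 0.698700
d₂ = d₁ − σ√T = 0.698700 − 0.356315 = 0.342385
e^{−rT} = 0.991138
e^{−qT} = 0.957775
N(d₁) = 0.757630,  N(d₂) = 0.633969
V = S·e^{−qT}·N(d₁) − K·e^{−rT}·N(d₂) = 149.097141 − 103.640298 = 45.456844 (equal to the quote); since ∂V/∂σ > 0 for all σ, the implied volatility is unique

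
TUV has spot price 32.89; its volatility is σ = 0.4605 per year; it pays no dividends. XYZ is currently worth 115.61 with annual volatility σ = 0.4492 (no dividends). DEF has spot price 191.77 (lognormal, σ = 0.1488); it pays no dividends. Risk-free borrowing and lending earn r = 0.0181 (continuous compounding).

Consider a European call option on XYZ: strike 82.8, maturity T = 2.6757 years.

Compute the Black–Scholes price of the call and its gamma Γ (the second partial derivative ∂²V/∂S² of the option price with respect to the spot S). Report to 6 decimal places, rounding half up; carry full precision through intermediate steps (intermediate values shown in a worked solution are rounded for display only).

σ√T = 0.4492·√2.6757 = 0.734782
d₁ = (ln(S/K) + (r+σ²/2)T) / (σ√T) = (ln(115.61/82.8) + (0.0181+0.4492²/2)·2.6757) / 0.734782 = (0.333794 + 0.318382) / 0.734782 = 0.887579
d₂ = d₁ − σ√T = 0.887579 − 0.734782 = 0.152797
e^{−rT} = 0.952724
N(d₁) = 0.812616,  N(d₂) = 0.560721
Call price V = S·N(d₁) − K·e^{−rT}·N(d₂) = 93.946570 − 44.232757 = 49.713814
φ(d₁) = (1/√(2π))·e^{−d₁²/2} = 0.269056
Γ = φ(d₁) / (S·σ·√T) = 0.003167

price = 49.713814
Γ = 0.003167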